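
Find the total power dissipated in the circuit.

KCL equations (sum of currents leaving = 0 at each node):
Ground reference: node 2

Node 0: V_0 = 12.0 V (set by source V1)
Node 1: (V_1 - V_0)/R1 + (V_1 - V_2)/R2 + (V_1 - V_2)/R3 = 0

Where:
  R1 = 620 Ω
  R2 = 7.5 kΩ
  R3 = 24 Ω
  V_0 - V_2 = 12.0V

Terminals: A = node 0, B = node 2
Nodal analysis, taking node 2 as the 0 V reference.
Source V1 fixes V_0 = 12 V.
KCL at each unknown node (sum of currents leaving = 0; resistances in Ω):
  Node 1: (V_1 - 12)/620 + (V_1 - 0)/7500 + (V_1 - 0)/24 = 0
Collecting terms: 0.04341 × V_1 = 0.01935  =>  V_1 = 0.4458 V
Power in each resistor, P = (ΔV)²/R:
  P_R1 = (12 - 0.4458)²/620 = 0.2153 W
  P_R2 = (0.4458 - 0)²/7500 = 0.0000265 W
  P_R3 = (0.4458 - 0)²/24 = 0.008282 W
P_total = P_R1 + P_R2 + P_R3 = 0.2236 W

Final answer: 0.2236 W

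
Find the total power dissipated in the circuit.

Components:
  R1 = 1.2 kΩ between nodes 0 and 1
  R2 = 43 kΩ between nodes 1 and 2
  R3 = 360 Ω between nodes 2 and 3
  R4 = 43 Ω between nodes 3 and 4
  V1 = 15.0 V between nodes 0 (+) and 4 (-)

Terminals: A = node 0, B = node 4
Nodal analysis, taking node 4 as the 0 V reference.
Source V1 fixes V_0 = 15 V.
KCL at each unknown node (sum of currents leaving = 0; resistances in Ω):
  Node 1: (V_1 - 15)/1200 + (V_1 - V_2)/43000 = 0
  Node 2: (V_2 - V_1)/43000 + (V_2 - V_3)/360 = 0
  Node 3: (V_3 - V_2)/360 + (V_3 - 0)/43 = 0
Collecting terms (coefficients in siemens):
  0.0008566·V_1 - 0.00002326·V_2 = 0.0125
  0.002801·V_2 - 0.00002326·V_1 - 0.002778·V_3 = 0
  0.02603·V_3 - 0.002778·V_2 = 0
Solving these 3 simultaneous equations (Gaussian elimination) gives:
  V_1 = 14.6 V, V_2 = 0.1355 V, V_3 = 0.01446 V
Power in each resistor, P = (ΔV)²/R:
  P_R1 = (15 - 14.6)²/1200 = 0.0001357 W
  P_R2 = (14.6 - 0.1355)²/43000 = 0.004863 W
  P_R3 = (0.1355 - 0.01446)²/360 = 0.00004072 W
  P_R4 = (0.01446 - 0)²/43 = 0.000004863 W
P_total = P_R1 + P_R2 + P_R3 + P_R4 = 0.005045 W

Final answer: 0.005045 W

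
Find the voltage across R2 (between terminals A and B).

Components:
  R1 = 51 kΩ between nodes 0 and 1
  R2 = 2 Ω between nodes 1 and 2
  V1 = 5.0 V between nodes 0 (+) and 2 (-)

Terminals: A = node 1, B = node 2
R1 and R2 are in series across V1 (node 0 → node 1 → node 2), and the output A–B is taken across R2, so this is a voltage divider.
Series current: I = V1/(R1 + R2) = 5/(51000 + 2) = 5/51000 = 0.00009804 A
V_R2 = I × R2 = V1 × R2/(R1 + R2) = 5 × 2/51000 = 0.0001961 V

Final answer: 0.0001961 V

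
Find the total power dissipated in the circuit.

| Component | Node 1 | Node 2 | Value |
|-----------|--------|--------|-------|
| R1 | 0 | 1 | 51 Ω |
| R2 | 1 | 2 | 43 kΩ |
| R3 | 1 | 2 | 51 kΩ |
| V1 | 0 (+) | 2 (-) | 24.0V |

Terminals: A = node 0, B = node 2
Nodal analysis, taking node 2 as the 0 V reference.
Source V1 fixes V_0 = 24 V.
KCL at each unknown node (sum of currents leaving = 0; resistances in Ω):
  Node 1: (V_1 - 24)/51 + (V_1 - 0)/43000 + (V_1 - 0)/51000 = 0
Collecting terms: 0.01965 × V_1 = 0.4706  =>  V_1 = 23.95 V
Power in each resistor, P = (ΔV)²/R:
  P_R1 = (24 - 23.95)²/51 = 0.00005374 W
  P_R2 = (23.95 - 0)²/43000 = 0.01334 W
  P_R3 = (23.95 - 0)²/51000 = 0.01124 W
P_total = P_R1 + P_R2 + P_R3 = 0.02464 W

Final answer: 0.02464 W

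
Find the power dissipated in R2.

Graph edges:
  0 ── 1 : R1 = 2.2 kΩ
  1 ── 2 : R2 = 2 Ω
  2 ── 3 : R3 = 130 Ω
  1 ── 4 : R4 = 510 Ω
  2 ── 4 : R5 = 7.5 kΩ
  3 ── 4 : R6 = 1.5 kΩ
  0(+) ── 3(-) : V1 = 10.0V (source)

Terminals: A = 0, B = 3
Nodal analysis, taking node 3 as the 0 V reference.
Source V1 fixes V_0 = 10 V.
KCL at each unknown node (sum of currents leaving = 0; resistances in Ω):
  Node 1: (V_1 - 10)/2200 + (V_1 - V_2)/2 + (V_1 - V_4)/510 = 0
  Node 2: (V_2 - V_1)/2 + (V_2 - 0)/130 + (V_2 - V_4)/7500 = 0
  Node 4: (V_4 - V_1)/510 + (V_4 - V_2)/7500 + (V_4 - 0)/1500 = 0
Collecting terms (coefficients in siemens):
  0.5024·V_1 - 0.5·V_2 - 0.001961·V_4 = 0.004545
  0.5078·V_2 - 0.5·V_1 - 0.0001333·V_4 = 0
  0.002761·V_4 - 0.001961·V_1 - 0.0001333·V_2 = 0
Solving these 3 simultaneous equations (Gaussian elimination) gives:
  V_1 = 0.5326 V, V_2 = 0.5245 V, V_4 = 0.4036 V
I_R2 = (V_1 - V_2)/R2 = (0.5326 - 0.5245)/2 = 0.00405 A
P_R2 = I_R2² × R2 = (0.00405)² × 2 = 0.00003281 W

Final answer: 3.281e-05 W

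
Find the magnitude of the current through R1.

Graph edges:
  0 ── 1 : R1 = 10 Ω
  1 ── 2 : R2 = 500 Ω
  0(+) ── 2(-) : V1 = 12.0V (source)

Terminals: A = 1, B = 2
Nodal analysis, taking node 2 as the 0 V reference.
Source V1 fixes V_0 = 12 V.
KCL at each unknown node (sum of currents leaving = 0; resistances in Ω):
  Node 1: (V_1 - 12)/10 + (V_1 - 0)/500 = 0
Collecting terms: 0.102 × V_1 = 1.2  =>  V_1 = 11.76 V
I_R1 = (V_0 - V_1)/R1 = (12 - 11.76)/10 = 0.02353 A
|I_R1| = 0.02353 A

Final answer: |I_R1| = 0.02353 A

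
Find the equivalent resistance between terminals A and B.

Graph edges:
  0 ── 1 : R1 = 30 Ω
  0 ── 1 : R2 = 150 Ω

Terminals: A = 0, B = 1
Reduce the network between node 0 (A) and node 1 (B) by series/parallel combination:
  Rp1 = R1 ‖ R2 (parallel, both between nodes 0 and 1) = 1/(1/30 + 1/150) = 25 Ω
R_eq = 25 Ω

Final answer: 25 Ω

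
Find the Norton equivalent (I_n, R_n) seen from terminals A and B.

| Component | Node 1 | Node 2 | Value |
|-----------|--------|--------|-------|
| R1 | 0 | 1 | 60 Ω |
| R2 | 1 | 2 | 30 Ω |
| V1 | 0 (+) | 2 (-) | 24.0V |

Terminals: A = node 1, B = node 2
Find the Thévenin equivalent first; then I_n = V_th/R_th and R_n = R_th.
Step 1 — V_th is the open-circuit voltage V_A - V_B (nothing connected across the terminals).
Nodal analysis, taking node 2 as the 0 V reference.
Source V1 fixes V_0 = 24 V.
KCL at each unknown node (sum of currents leaving = 0; resistances in Ω):
  Node 1: (V_1 - 24)/60 + (V_1 - 0)/30 = 0
Collecting terms: 0.05 × V_1 = 0.4  =>  V_1 = 8 V
V_th = V_1 - V_2 = 8 - 0 = 8 V
Step 2 — R_th: zero the source — replace V1 by a short circuit (node 2 merges into node 0) — and find the resistance seen between A (node 1) and B (node 0).
Reduce the network between node 1 (A) and node 0 (B) by series/parallel combination:
  Rp1 = R1 ‖ R2 (parallel, both between nodes 0 and 1) = 1/(1/60 + 1/30) = 20 Ω
R_th = 20 Ω
I_n = V_th/R_th = 8/20 = 0.4 A, and R_n = R_th = 20 Ω

Final answer: I_n = 0.4 A, R_n = 20 Ω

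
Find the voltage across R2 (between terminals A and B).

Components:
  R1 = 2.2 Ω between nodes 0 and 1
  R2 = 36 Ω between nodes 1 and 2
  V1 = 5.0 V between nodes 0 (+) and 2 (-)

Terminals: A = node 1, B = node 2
R1 and R2 are in series across V1 (node 0 → node 1 → node 2), and the output A–B is taken across R2, so this is a voltage divider.
Series current: I = V1/(R1 + R2) = 5/(2.2 + 36) = 5/38.2 = 0.1309 A
V_R2 = I × R2 = V1 × R2/(R1 + R2) = 5 × 36/38.2 = 4.712 V

Final answer: 4.712 V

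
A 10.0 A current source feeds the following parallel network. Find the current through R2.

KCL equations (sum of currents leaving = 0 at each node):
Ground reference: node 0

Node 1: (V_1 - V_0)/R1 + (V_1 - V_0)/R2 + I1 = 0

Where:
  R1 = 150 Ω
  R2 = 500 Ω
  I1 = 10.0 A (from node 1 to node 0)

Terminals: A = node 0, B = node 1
All resistors sit directly between nodes 0 and 1, so they are in parallel and share one voltage V; the full source current 10 A splits among them.
1/R_par = 1/150 + 1/500 = 0.008667 S  =>  R_par = 115.4 Ω
V = I × R_par = 10 × 115.4 = 1154 V
I_R2 = V/R2 = 1154/500 = 2.308 A

Final answer: 2.308 A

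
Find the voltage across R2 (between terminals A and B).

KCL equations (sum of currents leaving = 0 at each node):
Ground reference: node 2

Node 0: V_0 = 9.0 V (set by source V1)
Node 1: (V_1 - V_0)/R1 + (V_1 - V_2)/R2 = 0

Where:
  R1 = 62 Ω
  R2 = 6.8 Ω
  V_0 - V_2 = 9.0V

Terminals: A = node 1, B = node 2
R1 and R2 are in series across V1 (node 0 → node 1 → node 2), and the output A–B is taken across R2, so this is a voltage divider.
Series current: I = V1/(R1 + R2) = 9/(62 + 6.8) = 9/68.8 = 0.1308 A
V_R2 = I × R2 = V1 × R2/(R1 + R2) = 9 × 6.8/68.8 = 0.8895 V

Final answer: 0.8895 V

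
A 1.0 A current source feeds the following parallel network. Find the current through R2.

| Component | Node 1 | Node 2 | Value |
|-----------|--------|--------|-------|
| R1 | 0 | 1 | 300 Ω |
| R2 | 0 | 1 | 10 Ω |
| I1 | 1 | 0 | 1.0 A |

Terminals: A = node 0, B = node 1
All resistors sit directly between nodes 0 and 1, so they are in parallel and share one voltage V; the full source current 1 A splits among them.
1/R_par = 1/300 + 1/10 = 0.1033 S  =>  R_par = 9.677 Ω
V = I × R_par = 1 × 9.677 = 9.677 V
I_R2 = V/R2 = 9.677/10 = 0.9677 A

Final answer: 0.9677 A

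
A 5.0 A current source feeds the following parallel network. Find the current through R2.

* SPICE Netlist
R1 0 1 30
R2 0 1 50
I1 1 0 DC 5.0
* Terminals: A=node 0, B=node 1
All resistors sit directly between nodes 0 and 1, so they are in parallel and share one voltage V; the full source current 5 A splits among them.
1/R_par = 1/30 + 1/50 = 0.05333 S  =>  R_par = 18.75 Ω
V = I × R_par = 5 × 18.75 = 93.75 V
I_R2 = V/R2 = 93.75/50 = 1.875 A

Final answer: 1.875 A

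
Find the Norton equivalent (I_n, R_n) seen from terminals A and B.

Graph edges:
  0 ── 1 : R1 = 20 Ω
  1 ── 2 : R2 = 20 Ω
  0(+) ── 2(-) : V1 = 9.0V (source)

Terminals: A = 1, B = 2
Find the Thévenin equivalent first; then I_n = V_th/R_th and R_n = R_th.
Step 1 — V_th is the open-circuit voltage V_A - V_B (nothing connected across the terminals).
Nodal analysis, taking node 2 as the 0 V reference.
Source V1 fixes V_0 = 9 V.
KCL at each unknown node (sum of currents leaving = 0; resistances in Ω):
  Node 1: (V_1 - 9)/20 + (V_1 - 0)/20 = 0
Collecting terms: 0.1 × V_1 = 0.45  =>  V_1 = 4.5 V
V_th = V_1 - V_2 = 4.5 - 0 = 4.5 V
Step 2 — R_th: zero the source — replace V1 by a short circuit (node 2 merges into node 0) — and find the resistance seen between A (node 1) and B (node 0).
Reduce the network between node 1 (A) and node 0 (B) by series/parallel combination:
  Rp1 = R1 ‖ R2 (parallel, both between nodes 0 and 1) = 1/(1/20 + 1/20) = 10 Ω
R_th = 10 Ω
I_n = V_th/R_th = 4.5/10 = 0.45 A, and R_n = R_th = 10 Ω

Final answer: I_n = 0.45 A, R_n = 10 Ω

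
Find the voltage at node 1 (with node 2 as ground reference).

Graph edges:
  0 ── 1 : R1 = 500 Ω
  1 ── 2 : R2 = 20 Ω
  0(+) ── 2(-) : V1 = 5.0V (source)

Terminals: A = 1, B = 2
Nodal analysis, taking node 2 as the 0 V reference.
Source V1 fixes V_0 = 5 V.
KCL at each unknown node (sum of currents leaving = 0; resistances in Ω):
  Node 1: (V_1 - 5)/500 + (V_1 - 0)/20 = 0
Collecting terms: 0.052 × V_1 = 0.01  =>  V_1 = 0.1923 V
The requested potential is V_1 = 0.1923 V.

Final answer: V_1 = 0.1923 V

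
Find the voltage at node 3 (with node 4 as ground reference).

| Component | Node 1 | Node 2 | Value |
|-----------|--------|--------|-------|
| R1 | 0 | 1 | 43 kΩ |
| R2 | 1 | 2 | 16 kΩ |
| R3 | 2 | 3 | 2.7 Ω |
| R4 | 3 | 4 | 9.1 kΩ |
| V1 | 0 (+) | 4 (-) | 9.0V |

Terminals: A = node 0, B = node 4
Nodal analysis, taking node 4 as the 0 V reference.
Source V1 fixes V_0 = 9 V.
KCL at each unknown node (sum of currents leaving = 0; resistances in Ω):
  Node 1: (V_1 - 9)/43000 + (V_1 - V_2)/16000 = 0
  Node 2: (V_2 - V_1)/16000 + (V_2 - V_3)/2.7 = 0
  Node 3: (V_3 - V_2)/2.7 + (V_3 - 0)/9100 = 0
Collecting terms (coefficients in siemens):
  0.00008576·V_1 - 0.0000625·V_2 = 0.0002093
  0.3704·V_2 - 0.0000625·V_1 - 0.3704·V_3 = 0
  0.3705·V_3 - 0.3704·V_2 = 0
Solving these 3 simultaneous equations (Gaussian elimination) gives:
  V_1 = 3.317 V, V_2 = 1.203 V, V_3 = 1.203 V
The requested potential is V_3 = 1.203 V.

Final answer: V_3 = 1.203 V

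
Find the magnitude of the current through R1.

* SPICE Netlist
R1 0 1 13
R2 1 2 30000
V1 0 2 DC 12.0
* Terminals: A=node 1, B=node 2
Nodal analysis, taking node 2 as the 0 V reference.
Source V1 fixes V_0 = 12 V.
KCL at each unknown node (sum of currents leaving = 0; resistances in Ω):
  Node 1: (V_1 - 12)/13 + (V_1 - 0)/30000 = 0
Collecting terms: 0.07696 × V_1 = 0.9231  =>  V_1 = 11.99 V
I_R1 = (V_0 - V_1)/R1 = (12 - 11.99)/13 = 0.0003998 A
|I_R1| = 0.0003998 A

Final answer: |I_R1| = 0.0003998 A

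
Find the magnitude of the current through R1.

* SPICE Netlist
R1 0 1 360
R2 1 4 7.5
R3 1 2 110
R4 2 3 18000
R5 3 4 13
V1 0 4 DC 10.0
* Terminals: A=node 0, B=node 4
Nodal analysis, taking node 4 as the 0 V reference.
Source V1 fixes V_0 = 10 V.
KCL at each unknown node (sum of currents leaving = 0; resistances in Ω):
  Node 1: (V_1 - 10)/360 + (V_1 - 0)/7.5 + (V_1 - V_2)/110 = 0
  Node 2: (V_2 - V_1)/110 + (V_2 - V_3)/18000 = 0
  Node 3: (V_3 - V_2)/18000 + (V_3 - 0)/13 = 0
Collecting terms (coefficients in siemens):
  0.1452·V_1 - 0.009091·V_2 = 0.02778
  0.009146·V_2 - 0.009091·V_1 - 0.00005556·V_3 = 0
  0.07698·V_3 - 0.00005556·V_2 = 0
Solving these 3 simultaneous equations (Gaussian elimination) gives:
  V_1 = 0.204 V, V_2 = 0.2028 V, V_3 = 0.0001463 V
I_R1 = (V_0 - V_1)/R1 = (10 - 0.204)/360 = 0.02721 A
|I_R1| = 0.02721 A

Final answer: |I_R1| = 0.02721 A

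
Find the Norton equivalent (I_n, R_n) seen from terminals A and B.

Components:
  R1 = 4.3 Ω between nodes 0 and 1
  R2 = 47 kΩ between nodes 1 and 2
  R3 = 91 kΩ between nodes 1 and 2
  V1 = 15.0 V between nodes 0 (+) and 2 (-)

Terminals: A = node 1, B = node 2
Find the Thévenin equivalent first; then I_n = V_th/R_th and R_n = R_th.
Step 1 — V_th is the open-circuit voltage V_A - V_B (nothing connected across the terminals).
Nodal analysis, taking node 2 as the 0 V reference.
Source V1 fixes V_0 = 15 V.
KCL at each unknown node (sum of currents leaving = 0; resistances in Ω):
  Node 1: (V_1 - 15)/4.3 + (V_1 - 0)/47000 + (V_1 - 0)/91000 = 0
Collecting terms: 0.2326 × V_1 = 3.488  =>  V_1 = 15 V
V_th = V_1 - V_2 = 15 - 0 = 15 V
Step 2 — R_th: zero the source — replace V1 by a short circuit (node 2 merges into node 0) — and find the resistance seen between A (node 1) and B (node 0).
Reduce the network between node 1 (A) and node 0 (B) by series/parallel combination:
  Rp1 = R1 ‖ R2 ‖ R3 (parallel, all between nodes 0 and 1) = 1/(1/4.3 + 1/47000 + 1/91000) = 4.299 Ω
R_th = 4.299 Ω
I_n = V_th/R_th = 15/4.299 = 3.488 A, and R_n = R_th = 4.299 Ω

Final answer: I_n = 3.488 A, R_n = 4.299 Ω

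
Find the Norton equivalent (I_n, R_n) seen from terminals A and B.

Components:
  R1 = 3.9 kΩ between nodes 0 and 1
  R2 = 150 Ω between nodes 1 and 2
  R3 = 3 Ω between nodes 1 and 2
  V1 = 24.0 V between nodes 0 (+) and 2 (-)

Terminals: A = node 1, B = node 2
Find the Thévenin equivalent first; then I_n = V_th/R_th and R_n = R_th.
Step 1 — V_th is the open-circuit voltage V_A - V_B (nothing connected across the terminals).
Nodal analysis, taking node 2 as the 0 V reference.
Source V1 fixes V_0 = 24 V.
KCL at each unknown node (sum of currents leaving = 0; resistances in Ω):
  Node 1: (V_1 - 24)/3900 + (V_1 - 0)/150 + (V_1 - 0)/3 = 0
Collecting terms: 0.3403 × V_1 = 0.006154  =>  V_1 = 0.01809 V
V_th = V_1 - V_2 = 0.01809 - 0 = 0.01809 V
Step 2 — R_th: zero the source — replace V1 by a short circuit (node 2 merges into node 0) — and find the resistance seen between A (node 1) and B (node 0).
Reduce the network between node 1 (A) and node 0 (B) by series/parallel combination:
  Rp1 = R1 ‖ R2 ‖ R3 (parallel, all between nodes 0 and 1) = 1/(1/3900 + 1/150 + 1/3) = 2.939 Ω
R_th = 2.939 Ω
I_n = V_th/R_th = 0.01809/2.939 = 0.006154 A, and R_n = R_th = 2.939 Ω

Final answer: I_n = 0.006154 A, R_n = 2.939 Ω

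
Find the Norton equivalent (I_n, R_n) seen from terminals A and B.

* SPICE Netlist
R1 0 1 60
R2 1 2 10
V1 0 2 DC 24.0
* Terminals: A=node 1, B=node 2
Find the Thévenin equivalent first; then I_n = V_th/R_th and R_n = R_th.
Step 1 — V_th is the open-circuit voltage V_A - V_B (nothing connected across the terminals).
Nodal analysis, taking node 2 as the 0 V reference.
Source V1 fixes V_0 = 24 V.
KCL at each unknown node (sum of currents leaving = 0; resistances in Ω):
  Node 1: (V_1 - 24)/60 + (V_1 - 0)/10 = 0
Collecting terms: 0.1167 × V_1 = 0.4  =>  V_1 = 3.429 V
V_th = V_1 - V_2 = 3.429 - 0 = 3.429 V
Step 2 — R_th: zero the source — replace V1 by a short circuit (node 2 merges into node 0) — and find the resistance seen between A (node 1) and B (node 0).
Reduce the network between node 1 (A) and node 0 (B) by series/parallel combination:
  Rp1 = R1 ‖ R2 (parallel, both between nodes 0 and 1) = 1/(1/60 + 1/10) = 8.571 Ω
R_th = 8.571 Ω
I_n = V_th/R_th = 3.429/8.571 = 0.4 A, and R_n = R_th = 8.571 Ω

Final answer: I_n = 0.4 A, R_n = 8.571 Ω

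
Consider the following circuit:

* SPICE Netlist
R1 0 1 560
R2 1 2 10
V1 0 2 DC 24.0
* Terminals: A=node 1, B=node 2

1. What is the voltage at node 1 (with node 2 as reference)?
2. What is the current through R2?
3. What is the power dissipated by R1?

Nodal analysis, taking node 2 as the 0 V reference.
Source V1 fixes V_0 = 24 V.
KCL at each unknown node (sum of currents leaving = 0; resistances in Ω):
  Node 1: (V_1 - 24)/560 + (V_1 - 0)/10 = 0
Collecting terms: 0.1018 × V_1 = 0.04286  =>  V_1 = 0.4211 V
Part 1:
  Read off the nodal solution: V_1 = 0.4211 V
Part 2:
  I_R2 = (V_1 - V_2)/R2 = (0.4211 - 0)/10 = 0.04211 A
  Magnitude: I_R2 = 0.04211 A
Part 3:
  I_R1 = (V_0 - V_1)/R1 = (24 - 0.4211)/560 = 0.04211 A
  P_R1 = I_R1² × R1 = (0.04211)² × 560 = 0.9928 W

Final answers:
1. V_1 = 0.4211 V
2. I_R2 = 0.04211 A
3. P_R1 = 0.9928 W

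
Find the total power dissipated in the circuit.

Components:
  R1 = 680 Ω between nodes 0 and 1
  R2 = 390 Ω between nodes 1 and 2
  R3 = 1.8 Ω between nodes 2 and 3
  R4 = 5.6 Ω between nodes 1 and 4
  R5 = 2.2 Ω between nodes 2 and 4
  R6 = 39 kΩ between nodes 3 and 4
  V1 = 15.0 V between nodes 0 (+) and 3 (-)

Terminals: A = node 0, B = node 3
Nodal analysis, taking node 3 as the 0 V reference.
Source V1 fixes V_0 = 15 V.
KCL at each unknown node (sum of currents leaving = 0; resistances in Ω):
  Node 1: (V_1 - 15)/680 + (V_1 - V_2)/390 + (V_1 - V_4)/5.6 = 0
  Node 2: (V_2 - V_1)/390 + (V_2 - 0)/1.8 + (V_2 - V_4)/2.2 = 0
  Node 4: (V_4 - V_1)/5.6 + (V_4 - V_2)/2.2 + (V_4 - 0)/39000 = 0
Collecting terms (coefficients in siemens):
  0.1826·V_1 - 0.002564·V_2 - 0.1786·V_4 = 0.02206
  1.013·V_2 - 0.002564·V_1 - 0.4545·V_4 = 0
  0.6331·V_4 - 0.1786·V_1 - 0.4545·V_2 = 0
Solving these 3 simultaneous equations (Gaussian elimination) gives:
  V_1 = 0.2055 V, V_2 = 0.03916 V, V_4 = 0.08608 V
Power in each resistor, P = (ΔV)²/R:
  P_R1 = (15 - 0.2055)²/680 = 0.3219 W
  P_R2 = (0.2055 - 0.03916)²/390 = 0.00007097 W
  P_R3 = (0.03916 - 0)²/1.8 = 0.0008519 W
  P_R4 = (0.2055 - 0.08608)²/5.6 = 0.002548 W
  P_R5 = (0.03916 - 0.08608)²/2.2 = 0.001001 W
  P_R6 = (0 - 0.08608)²/39000 = 0.00000019 W
P_total = P_R1 + P_R2 + P_R3 + P_R4 + P_R5 + P_R6 = 0.3263 W

Final answer: 0.3263 W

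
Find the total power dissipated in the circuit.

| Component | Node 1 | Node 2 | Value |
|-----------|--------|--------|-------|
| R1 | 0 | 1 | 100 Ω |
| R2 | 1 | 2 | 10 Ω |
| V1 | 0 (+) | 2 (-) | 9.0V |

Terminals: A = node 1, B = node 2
Nodal analysis, taking node 2 as the 0 V reference.
Source V1 fixes V_0 = 9 V.
KCL at each unknown node (sum of currents leaving = 0; resistances in Ω):
  Node 1: (V_1 - 9)/100 + (V_1 - 0)/10 = 0
Collecting terms: 0.11 × V_1 = 0.09  =>  V_1 = 0.8182 V
Power in each resistor, P = (ΔV)²/R:
  P_R1 = (9 - 0.8182)²/100 = 0.6694 W
  P_R2 = (0.8182 - 0)²/10 = 0.06694 W
P_total = P_R1 + P_R2 = 0.7364 W

Final answer: 0.7364 W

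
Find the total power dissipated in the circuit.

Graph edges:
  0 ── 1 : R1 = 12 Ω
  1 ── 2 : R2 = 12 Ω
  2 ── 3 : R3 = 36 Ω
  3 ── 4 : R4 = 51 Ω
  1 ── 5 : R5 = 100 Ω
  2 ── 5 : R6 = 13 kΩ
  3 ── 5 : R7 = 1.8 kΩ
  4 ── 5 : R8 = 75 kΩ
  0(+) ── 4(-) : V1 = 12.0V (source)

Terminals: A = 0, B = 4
Nodal analysis, taking node 4 as the 0 V reference.
Source V1 fixes V_0 = 12 V.
KCL at each unknown node (sum of currents leaving = 0; resistances in Ω):
  Node 1: (V_1 - 12)/12 + (V_1 - V_2)/12 + (V_1 - V_5)/100 = 0
  Node 2: (V_2 - V_1)/12 + (V_2 - V_3)/36 + (V_2 - V_5)/13000 = 0
  Node 3: (V_3 - V_2)/36 + (V_3 - 0)/51 + (V_3 - V_5)/1800 = 0
  Node 5: (V_5 - V_1)/100 + (V_5 - V_2)/13000 + (V_5 - V_3)/1800 + (V_5 - 0)/75000 = 0
Collecting terms (coefficients in siemens):
  0.1767·V_1 - 0.08333·V_2 - 0.01·V_5 = 1
  0.1112·V_2 - 0.08333·V_1 - 0.02778·V_3 - 0.00007692·V_5 = 0
  0.04794·V_3 - 0.02778·V_2 - 0.0005556·V_5 = 0
  0.01065·V_5 - 0.01·V_1 - 0.00007692·V_2 - 0.0005556·V_3 = 0
Solving these 4 simultaneous equations (Gaussian elimination) gives:
  V_1 = 10.69 V, V_2 = 9.409 V, V_3 = 5.572 V, V_5 = 10.4 V
Power in each resistor, P = (ΔV)²/R:
  P_R1 = (12 - 10.69)²/12 = 0.1436 W
  P_R2 = (10.69 - 9.409)²/12 = 0.1361 W
  P_R3 = (9.409 - 5.572)²/36 = 0.4089 W
  P_R4 = (5.572 - 0)²/51 = 0.6088 W
  P_R5 = (10.69 - 10.4)²/100 = 0.0008384 W
  P_R6 = (9.409 - 10.4)²/13000 = 0.00007516 W
  P_R7 = (5.572 - 10.4)²/1800 = 0.01294 W
  P_R8 = (0 - 10.4)²/75000 = 0.001441 W
P_total = P_R1 + P_R2 + P_R3 + P_R4 + P_R5 + P_R6 + P_R7 + P_R8 = 1.313 W

Final answer: 1.313 W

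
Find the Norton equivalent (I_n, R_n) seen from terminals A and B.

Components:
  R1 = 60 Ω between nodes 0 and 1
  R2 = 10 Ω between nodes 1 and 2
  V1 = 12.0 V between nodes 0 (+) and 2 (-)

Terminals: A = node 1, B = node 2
Find the Thévenin equivalent first; then I_n = V_th/R_th and R_n = R_th.
Step 1 — V_th is the open-circuit voltage V_A - V_B (nothing connected across the terminals).
Nodal analysis, taking node 2 as the 0 V reference.
Source V1 fixes V_0 = 12 V.
KCL at each unknown node (sum of currents leaving = 0; resistances in Ω):
  Node 1: (V_1 - 12)/60 + (V_1 - 0)/10 = 0
Collecting terms: 0.1167 × V_1 = 0.2  =>  V_1 = 1.714 V
V_th = V_1 - V_2 = 1.714 - 0 = 1.714 V
Step 2 — R_th: zero the source — replace V1 by a short circuit (node 2 merges into node 0) — and find the resistance seen between A (node 1) and B (node 0).
Reduce the network between node 1 (A) and node 0 (B) by series/parallel combination:
  Rp1 = R1 ‖ R2 (parallel, both between nodes 0 and 1) = 1/(1/60 + 1/10) = 8.571 Ω
R_th = 8.571 Ω
I_n = V_th/R_th = 1.714/8.571 = 0.2 A, and R_n = R_th = 8.571 Ω

Final answer: I_n = 0.2 A, R_n = 8.571 Ω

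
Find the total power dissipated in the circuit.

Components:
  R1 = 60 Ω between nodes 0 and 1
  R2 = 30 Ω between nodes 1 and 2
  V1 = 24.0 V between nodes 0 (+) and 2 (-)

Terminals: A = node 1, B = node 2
Nodal analysis, taking node 2 as the 0 V reference.
Source V1 fixes V_0 = 24 V.
KCL at each unknown node (sum of currents leaving = 0; resistances in Ω):
  Node 1: (V_1 - 24)/60 + (V_1 - 0)/30 = 0
Collecting terms: 0.05 × V_1 = 0.4  =>  V_1 = 8 V
Power in each resistor, P = (ΔV)²/R:
  P_R1 = (24 - 8)²/60 = 4.267 W
  P_R2 = (8 - 0)²/30 = 2.133 W
P_total = P_R1 + P_R2 = 6.4 W

Final answer: 6.4 W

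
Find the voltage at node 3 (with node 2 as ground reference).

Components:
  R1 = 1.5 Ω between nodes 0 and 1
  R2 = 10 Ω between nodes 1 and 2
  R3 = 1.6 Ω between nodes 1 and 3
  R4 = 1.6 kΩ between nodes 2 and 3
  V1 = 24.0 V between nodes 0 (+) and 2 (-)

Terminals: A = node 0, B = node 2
Nodal analysis, taking node 2 as the 0 V reference.
Source V1 fixes V_0 = 24 V.
KCL at each unknown node (sum of currents leaving = 0; resistances in Ω):
  Node 1: (V_1 - 24)/1.5 + (V_1 - 0)/10 + (V_1 - V_3)/1.6 = 0
  Node 3: (V_3 - V_1)/1.6 + (V_3 - 0)/1600 = 0
Collecting terms (coefficients in siemens):
  1.392·V_1 - 0.625·V_3 = 16
  0.6256·V_3 - 0.625·V_1 = 0
Determinant D = (1.392)(0.6256) - (-0.625)(-0.625) = 0.48
V_1 = [(16)(0.6256) - (-0.625)(0)]/D = 20.85 V
V_3 = [(1.392)(0) - (16)(-0.625)]/D = 20.83 V
The requested potential is V_3 = 20.83 V.

Final answer: V_3 = 20.83 V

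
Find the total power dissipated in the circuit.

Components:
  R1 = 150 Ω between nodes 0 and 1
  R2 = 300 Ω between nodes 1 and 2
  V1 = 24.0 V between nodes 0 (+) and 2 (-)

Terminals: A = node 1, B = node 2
Nodal analysis, taking node 2 as the 0 V reference.
Source V1 fixes V_0 = 24 V.
KCL at each unknown node (sum of currents leaving = 0; resistances in Ω):
  Node 1: (V_1 - 24)/150 + (V_1 - 0)/300 = 0
Collecting terms: 0.01 × V_1 = 0.16  =>  V_1 = 16 V
Power in each resistor, P = (ΔV)²/R:
  P_R1 = (24 - 16)²/150 = 0.4267 W
  P_R2 = (16 - 0)²/300 = 0.8533 W
P_total = P_R1 + P_R2 = 1.28 W

Final answer: 1.28 W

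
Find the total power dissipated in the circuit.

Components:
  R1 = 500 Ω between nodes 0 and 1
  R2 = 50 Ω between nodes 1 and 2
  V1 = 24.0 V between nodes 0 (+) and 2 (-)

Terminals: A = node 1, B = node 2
Nodal analysis, taking node 2 as the 0 V reference.
Source V1 fixes V_0 = 24 V.
KCL at each unknown node (sum of currents leaving = 0; resistances in Ω):
  Node 1: (V_1 - 24)/500 + (V_1 - 0)/50 = 0
Collecting terms: 0.022 × V_1 = 0.048  =>  V_1 = 2.182 V
Power in each resistor, P = (ΔV)²/R:
  P_R1 = (24 - 2.182)²/500 = 0.9521 W
  P_R2 = (2.182 - 0)²/50 = 0.09521 W
P_total = P_R1 + P_R2 = 1.047 W

Final answer: 1.047 W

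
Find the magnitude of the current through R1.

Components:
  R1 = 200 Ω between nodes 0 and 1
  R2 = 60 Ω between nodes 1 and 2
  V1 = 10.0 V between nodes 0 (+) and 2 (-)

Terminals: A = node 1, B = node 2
Nodal analysis, taking node 2 as the 0 V reference.
Source V1 fixes V_0 = 10 V.
KCL at each unknown node (sum of currents leaving = 0; resistances in Ω):
  Node 1: (V_1 - 10)/200 + (V_1 - 0)/60 = 0
Collecting terms: 0.02167 × V_1 = 0.05  =>  V_1 = 2.308 V
I_R1 = (V_0 - V_1)/R1 = (10 - 2.308)/200 = 0.03846 A
|I_R1| = 0.03846 A

Final answer: |I_R1| = 0.03846 A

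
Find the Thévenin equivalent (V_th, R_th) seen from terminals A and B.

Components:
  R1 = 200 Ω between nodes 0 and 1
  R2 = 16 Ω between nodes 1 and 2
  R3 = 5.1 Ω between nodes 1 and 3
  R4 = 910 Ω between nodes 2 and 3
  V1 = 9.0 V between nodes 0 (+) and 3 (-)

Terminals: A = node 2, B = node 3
Step 1 — V_th is the open-circuit voltage V_A - V_B (nothing connected across the terminals).
Nodal analysis, taking node 3 as the 0 V reference.
Source V1 fixes V_0 = 9 V.
KCL at each unknown node (sum of currents leaving = 0; resistances in Ω):
  Node 1: (V_1 - 9)/200 + (V_1 - V_2)/16 + (V_1 - 0)/5.1 = 0
  Node 2: (V_2 - V_1)/16 + (V_2 - 0)/910 = 0
Collecting terms (coefficients in siemens):
  0.2636·V_1 - 0.0625·V_2 = 0.045
  0.0636·V_2 - 0.0625·V_1 = 0
Determinant D = (0.2636)(0.0636) - (-0.0625)(-0.0625) = 0.01286
V_1 = [(0.045)(0.0636) - (-0.0625)(0)]/D = 0.2226 V
V_2 = [(0.2636)(0) - (0.045)(-0.0625)]/D = 0.2188 V
V_th = V_2 - V_3 = 0.2188 - 0 = 0.2188 V
Step 2 — R_th: zero the source — replace V1 by a short circuit (node 3 merges into node 0) — and find the resistance seen between A (node 2) and B (node 0).
Reduce the network between node 2 (A) and node 0 (B) by series/parallel combination:
  Rp1 = R1 ‖ R3 (parallel, both between nodes 0 and 1) = 1/(1/200 + 1/5.1) = 4.973 Ω
  Rs1 = R2 + Rp1 (series, joined only at node 1) = 16 + 4.973 = 20.97 Ω
  Rp2 = R4 ‖ Rs1 (parallel, both between nodes 0 and 2) = 1/(1/910 + 1/20.97) = 20.5 Ω
R_th = 20.5 Ω

Final answer: V_th = 0.2188 V, R_th = 20.5 Ω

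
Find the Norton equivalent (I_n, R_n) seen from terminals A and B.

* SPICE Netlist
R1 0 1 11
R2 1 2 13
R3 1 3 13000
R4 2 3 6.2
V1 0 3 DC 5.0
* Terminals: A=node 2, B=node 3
Find the Thévenin equivalent first; then I_n = V_th/R_th and R_n = R_th.
Step 1 — V_th is the open-circuit voltage V_A - V_B (nothing connected across the terminals).
Nodal analysis, taking node 3 as the 0 V reference.
Source V1 fixes V_0 = 5 V.
KCL at each unknown node (sum of currents leaving = 0; resistances in Ω):
  Node 1: (V_1 - 5)/11 + (V_1 - V_2)/13 + (V_1 - 0)/13000 = 0
  Node 2: (V_2 - V_1)/13 + (V_2 - 0)/6.2 = 0
Collecting terms (coefficients in siemens):
  0.1679·V_1 - 0.07692·V_2 = 0.4545
  0.2382·V_2 - 0.07692·V_1 = 0
Determinant D = (0.1679)(0.2382) - (-0.07692)(-0.07692) = 0.03408
V_1 = [(0.4545)(0.2382) - (-0.07692)(0)]/D = 3.177 V
V_2 = [(0.1679)(0) - (0.4545)(-0.07692)]/D = 1.026 V
V_th = V_2 - V_3 = 1.026 - 0 = 1.026 V
Step 2 — R_th: zero the source — replace V1 by a short circuit (node 3 merges into node 0) — and find the resistance seen between A (node 2) and B (node 0).
Reduce the network between node 2 (A) and node 0 (B) by series/parallel combination:
  Rp1 = R1 ‖ R3 (parallel, both between nodes 0 and 1) = 1/(1/11 + 1/13000) = 10.99 Ω
  Rs1 = R2 + Rp1 (series, joined only at node 1) = 13 + 10.99 = 23.99 Ω
  Rp2 = R4 ‖ Rs1 (parallel, both between nodes 0 and 2) = 1/(1/6.2 + 1/23.99) = 4.927 Ω
R_th = 4.927 Ω
I_n = V_th/R_th = 1.026/4.927 = 0.2082 A, and R_n = R_th = 4.927 Ω

Final answer: I_n = 0.2082 A, R_n = 4.927 Ω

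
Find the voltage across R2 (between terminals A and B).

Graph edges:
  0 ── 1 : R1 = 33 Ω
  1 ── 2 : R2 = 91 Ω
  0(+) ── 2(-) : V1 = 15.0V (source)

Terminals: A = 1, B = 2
R1 and R2 are in series across V1 (node 0 → node 1 → node 2), and the output A–B is taken across R2, so this is a voltage divider.
Series current: I = V1/(R1 + R2) = 15/(33 + 91) = 15/124 = 0.121 A
V_R2 = I × R2 = V1 × R2/(R1 + R2) = 15 × 91/124 = 11.01 V

Final answer: 11.01 V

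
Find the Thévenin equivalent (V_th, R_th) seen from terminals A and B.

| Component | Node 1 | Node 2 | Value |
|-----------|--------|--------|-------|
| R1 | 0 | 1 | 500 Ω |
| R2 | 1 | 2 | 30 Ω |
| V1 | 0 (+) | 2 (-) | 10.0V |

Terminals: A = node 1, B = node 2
Step 1 — V_th is the open-circuit voltage V_A - V_B (nothing connected across the terminals).
Nodal analysis, taking node 2 as the 0 V reference.
Source V1 fixes V_0 = 10 V.
KCL at each unknown node (sum of currents leaving = 0; resistances in Ω):
  Node 1: (V_1 - 10)/500 + (V_1 - 0)/30 = 0
Collecting terms: 0.03533 × V_1 = 0.02  =>  V_1 = 0.566 V
V_th = V_1 - V_2 = 0.566 - 0 = 0.566 V
Step 2 — R_th: zero the source — replace V1 by a short circuit (node 2 merges into node 0) — and find the resistance seen between A (node 1) and B (node 0).
Reduce the network between node 1 (A) and node 0 (B) by series/parallel combination:
  Rp1 = R1 ‖ R2 (parallel, both between nodes 0 and 1) = 1/(1/500 + 1/30) = 28.3 Ω
R_th = 28.3 Ω

Final answer: V_th = 0.566 V, R_th = 28.3 Ω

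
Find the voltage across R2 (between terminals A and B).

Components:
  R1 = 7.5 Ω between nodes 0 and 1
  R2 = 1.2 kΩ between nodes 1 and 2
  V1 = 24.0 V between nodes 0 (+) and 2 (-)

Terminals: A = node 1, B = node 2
R1 and R2 are in series across V1 (node 0 → node 1 → node 2), and the output A–B is taken across R2, so this is a voltage divider.
Series current: I = V1/(R1 + R2) = 24/(7.5 + 1200) = 24/1208 = 0.01988 A
V_R2 = I × R2 = V1 × R2/(R1 + R2) = 24 × 1200/1208 = 23.85 V

Final answer: 23.85 V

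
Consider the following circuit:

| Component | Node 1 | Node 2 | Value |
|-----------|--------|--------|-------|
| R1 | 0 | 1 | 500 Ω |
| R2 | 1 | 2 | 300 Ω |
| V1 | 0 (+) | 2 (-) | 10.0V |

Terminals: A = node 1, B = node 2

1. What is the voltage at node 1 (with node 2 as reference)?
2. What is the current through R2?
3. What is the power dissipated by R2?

Nodal analysis, taking node 2 as the 0 V reference.
Source V1 fixes V_0 = 10 V.
KCL at each unknown node (sum of currents leaving = 0; resistances in Ω):
  Node 1: (V_1 - 10)/500 + (V_1 - 0)/300 = 0
Collecting terms: 0.005333 × V_1 = 0.02  =>  V_1 = 3.75 V
Part 1:
  Read off the nodal solution: V_1 = 3.75 V
Part 2:
  I_R2 = (V_1 - V_2)/R2 = (3.75 - 0)/300 = 0.0125 A
  Magnitude: I_R2 = 0.0125 A
Part 3:
  I_R2 = (V_1 - V_2)/R2 = (3.75 - 0)/300 = 0.0125 A
  P_R2 = I_R2² × R2 = (0.0125)² × 300 = 0.04688 W

Final answers:
1. V_1 = 3.75 V
2. I_R2 = 0.0125 A
3. P_R2 = 0.04688 W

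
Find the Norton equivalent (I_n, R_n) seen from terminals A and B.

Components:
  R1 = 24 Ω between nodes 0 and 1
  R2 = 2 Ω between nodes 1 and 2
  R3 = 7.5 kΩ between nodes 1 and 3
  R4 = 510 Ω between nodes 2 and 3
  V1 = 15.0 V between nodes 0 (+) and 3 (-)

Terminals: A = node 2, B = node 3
Find the Thévenin equivalent first; then I_n = V_th/R_th and R_n = R_th.
Step 1 — V_th is the open-circuit voltage V_A - V_B (nothing connected across the terminals).
Nodal analysis, taking node 3 as the 0 V reference.
Source V1 fixes V_0 = 15 V.
KCL at each unknown node (sum of currents leaving = 0; resistances in Ω):
  Node 1: (V_1 - 15)/24 + (V_1 - V_2)/2 + (V_1 - 0)/7500 = 0
  Node 2: (V_2 - V_1)/2 + (V_2 - 0)/510 = 0
Collecting terms (coefficients in siemens):
  0.5418·V_1 - 0.5·V_2 = 0.625
  0.502·V_2 - 0.5·V_1 = 0
Determinant D = (0.5418)(0.502) - (-0.5)(-0.5) = 0.02196
V_1 = [(0.625)(0.502) - (-0.5)(0)]/D = 14.28 V
V_2 = [(0.5418)(0) - (0.625)(-0.5)]/D = 14.23 V
V_th = V_2 - V_3 = 14.23 - 0 = 14.23 V
Step 2 — R_th: zero the source — replace V1 by a short circuit (node 3 merges into node 0) — and find the resistance seen between A (node 2) and B (node 0).
Reduce the network between node 2 (A) and node 0 (B) by series/parallel combination:
  Rp1 = R1 ‖ R3 (parallel, both between nodes 0 and 1) = 1/(1/24 + 1/7500) = 23.92 Ω
  Rs1 = R2 + Rp1 (series, joined only at node 1) = 2 + 23.92 = 25.92 Ω
  Rp2 = R4 ‖ Rs1 (parallel, both between nodes 0 and 2) = 1/(1/510 + 1/25.92) = 24.67 Ω
R_th = 24.67 Ω
I_n = V_th/R_th = 14.23/24.67 = 0.5768 A, and R_n = R_th = 24.67 Ω

Final answer: I_n = 0.5768 A, R_n = 24.67 Ω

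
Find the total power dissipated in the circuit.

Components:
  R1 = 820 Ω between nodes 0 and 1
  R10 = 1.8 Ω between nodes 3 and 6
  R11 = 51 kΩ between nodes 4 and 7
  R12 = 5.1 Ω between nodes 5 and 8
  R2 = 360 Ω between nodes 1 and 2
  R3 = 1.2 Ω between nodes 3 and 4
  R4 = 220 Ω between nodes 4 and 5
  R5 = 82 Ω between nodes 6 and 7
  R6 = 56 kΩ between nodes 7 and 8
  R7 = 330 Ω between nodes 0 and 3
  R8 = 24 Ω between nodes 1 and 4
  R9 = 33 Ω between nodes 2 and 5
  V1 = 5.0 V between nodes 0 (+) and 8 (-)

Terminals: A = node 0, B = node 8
Nodal analysis, taking node 8 as the 0 V reference.
Source V1 fixes V_0 = 5 V.
KCL at each unknown node (sum of currents leaving = 0; resistances in Ω):
  Node 1: (V_1 - 5)/820 + (V_1 - V_2)/360 + (V_1 - V_4)/24 = 0
  Node 2: (V_2 - V_1)/360 + (V_2 - V_5)/33 = 0
  Node 3: (V_3 - V_4)/1.2 + (V_3 - 5)/330 + (V_3 - V_6)/1.8 = 0
  Node 4: (V_4 - V_3)/1.2 + (V_4 - V_5)/220 + (V_4 - V_1)/24 + (V_4 - V_7)/51000 = 0
  Node 5: (V_5 - V_4)/220 + (V_5 - V_2)/33 + (V_5 - 0)/5.1 = 0
  Node 6: (V_6 - V_7)/82 + (V_6 - V_3)/1.8 = 0
  Node 7: (V_7 - V_6)/82 + (V_7 - 0)/56000 + (V_7 - V_4)/51000 = 0
Collecting terms (coefficients in siemens):
  0.04566·V_1 - 0.002778·V_2 - 0.04167·V_4 = 0.006098
  0.03308·V_2 - 0.002778·V_1 - 0.0303·V_5 = 0
  1.392·V_3 - 0.8333·V_4 - 0.5556·V_6 = 0.01515
  0.8796·V_4 - 0.04167·V_1 - 0.8333·V_3 - 0.004545·V_5 - 0.00001961·V_7 = 0
  0.2309·V_5 - 0.0303·V_2 - 0.004545·V_4 = 0
  0.5678·V_6 - 0.5556·V_3 - 0.0122·V_7 = 0
  0.01223·V_7 - 0.00001961·V_4 - 0.0122·V_6 = 0
Solving these 7 simultaneous equations (Gaussian elimination) gives:
  V_1 = 1.896 V, V_2 = 0.2202 V, V_3 = 1.928 V, V_4 = 1.916 V
  V_5 = 0.06662 V, V_6 = 1.927 V, V_7 = 1.925 V
Power in each resistor, P = (ΔV)²/R:
  P_R1 = (5 - 1.896)²/820 = 0.01175 W
  P_R2 = (1.896 - 0.2202)²/360 = 0.007797 W
  P_R3 = (1.928 - 1.916)²/1.2 = 0.0001033 W
  P_R4 = (1.916 - 0.06662)²/220 = 0.01555 W
  P_R5 = (1.927 - 1.925)²/82 = 0.00000009777 W
  P_R6 = (1.925 - 0)²/56000 = 0.00006615 W
  P_R7 = (5 - 1.928)²/330 = 0.02861 W
  P_R8 = (1.896 - 1.916)²/24 = 0.00001808 W
  P_R9 = (0.2202 - 0.06662)²/33 = 0.0007147 W
  P_R10 = (1.928 - 1.927)²/1.8 = 0.000000002146 W
  P_R11 = (1.916 - 1.925)²/51000 = 0.000000001331 W
  P_R12 = (0.06662 - 0)²/5.1 = 0.0008701 W
P_total = P_R1 + P_R2 + P_R3 + P_R4 + P_R5 + P_R6 + P_R7 + P_R8 + P_R9 + P_R10 + P_R11 + P_R12 = 0.06548 W

Final answer: 0.06548 W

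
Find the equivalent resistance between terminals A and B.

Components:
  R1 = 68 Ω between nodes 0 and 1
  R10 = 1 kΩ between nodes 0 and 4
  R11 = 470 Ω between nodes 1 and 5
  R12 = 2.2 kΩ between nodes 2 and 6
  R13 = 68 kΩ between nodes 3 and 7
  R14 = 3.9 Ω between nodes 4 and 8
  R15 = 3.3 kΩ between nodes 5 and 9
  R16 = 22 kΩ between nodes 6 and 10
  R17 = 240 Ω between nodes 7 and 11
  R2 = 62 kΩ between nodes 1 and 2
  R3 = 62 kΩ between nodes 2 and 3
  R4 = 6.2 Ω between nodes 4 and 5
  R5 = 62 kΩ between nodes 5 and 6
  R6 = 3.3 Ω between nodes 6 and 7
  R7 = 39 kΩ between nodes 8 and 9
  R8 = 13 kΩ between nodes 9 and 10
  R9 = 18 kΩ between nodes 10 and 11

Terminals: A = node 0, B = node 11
The network is not a plain series/parallel combination. Inject a 1 A test current into terminal A (node 0) and return it from terminal B (node 11); then R_eq = V_A / (1 A).
Nodal analysis, taking node 11 as the 0 V reference.
Current source I_test pushes 1 A into node 0 and draws it out of node 11.
KCL at each unknown node (sum of currents leaving = 0; resistances in Ω):
  Node 0: (V_0 - V_1)/68 + (V_0 - V_4)/1000 - 1 = 0
  Node 1: (V_1 - V_0)/68 + (V_1 - V_2)/62000 + (V_1 - V_5)/470 = 0
  Node 2: (V_2 - V_1)/62000 + (V_2 - V_3)/62000 + (V_2 - V_6)/2200 = 0
  Node 3: (V_3 - V_2)/62000 + (V_3 - V_7)/68000 = 0
  Node 4: (V_4 - V_0)/1000 + (V_4 - V_5)/6.2 + (V_4 - V_8)/3.9 = 0
  Node 5: (V_5 - V_1)/470 + (V_5 - V_4)/6.2 + (V_5 - V_6)/62000 + (V_5 - V_9)/3300 = 0
  Node 6: (V_6 - V_2)/2200 + (V_6 - V_5)/62000 + (V_6 - V_7)/3.3 + (V_6 - V_10)/22000 = 0
  Node 7: (V_7 - V_3)/68000 + (V_7 - V_6)/3.3 + (V_7 - 0)/240 = 0
  Node 8: (V_8 - V_4)/3.9 + (V_8 - V_9)/39000 = 0
  Node 9: (V_9 - V_5)/3300 + (V_9 - V_8)/39000 + (V_9 - V_10)/13000 = 0
  Node 10: (V_10 - V_6)/22000 + (V_10 - V_9)/13000 + (V_10 - 0)/18000 = 0
Collecting terms (coefficients in siemens):
  0.01571·V_0 - 0.01471·V_1 - 0.001·V_4 = 1
  0.01685·V_1 - 0.01471·V_0 - 0.00001613·V_2 - 0.002128·V_5 = 0
  0.0004868·V_2 - 0.00001613·V_1 - 0.00001613·V_3 - 0.0004545·V_6 = 0
  0.00003083·V_3 - 0.00001613·V_2 - 0.00001471·V_7 = 0
  0.4187·V_4 - 0.001·V_0 - 0.1613·V_5 - 0.2564·V_8 = 0
  0.1637·V_5 - 0.002128·V_1 - 0.1613·V_4 - 0.00001613·V_6 - 0.000303·V_9 = 0
  0.3035·V_6 - 0.0004545·V_2 - 0.00001613·V_5 - 0.303·V_7 - 0.00004545·V_10 = 0
  0.3072·V_7 - 0.00001471·V_3 - 0.303·V_6 = 0
  0.2564·V_8 - 0.2564·V_4 - 0.00002564·V_9 = 0
  0.0004056·V_9 - 0.000303·V_5 - 0.00002564·V_8 - 0.00007692·V_10 = 0
  0.0001779·V_10 - 0.00004545·V_6 - 0.00007692·V_9 = 0
Solving these 11 simultaneous equations (Gaussian elimination) gives:
  V_0 = 14580 V, V_1 = 14530 V, V_2 = 653.1 V, V_3 = 421.1 V
  V_4 = 14300 V, V_5 = 14300 V, V_6 = 168.9 V, V_7 = 166.6 V
  V_8 = 14300 V, V_9 = 12630 V, V_10 = 5504 V
R_eq = V_0 / 1 A = 14580 Ω = 14.58 kΩ

Final answer: 14.58 kΩ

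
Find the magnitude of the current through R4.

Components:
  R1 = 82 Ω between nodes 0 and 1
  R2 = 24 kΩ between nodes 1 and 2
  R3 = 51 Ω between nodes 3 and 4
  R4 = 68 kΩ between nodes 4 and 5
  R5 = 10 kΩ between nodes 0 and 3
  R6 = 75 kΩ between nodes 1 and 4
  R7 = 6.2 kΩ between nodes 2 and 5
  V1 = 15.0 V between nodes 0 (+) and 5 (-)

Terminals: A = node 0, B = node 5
Nodal analysis, taking node 5 as the 0 V reference.
Source V1 fixes V_0 = 15 V.
KCL at each unknown node (sum of currents leaving = 0; resistances in Ω):
  Node 1: (V_1 - 15)/82 + (V_1 - V_2)/24000 + (V_1 - V_4)/75000 = 0
  Node 2: (V_2 - V_1)/24000 + (V_2 - 0)/6200 = 0
  Node 3: (V_3 - V_4)/51 + (V_3 - 15)/10000 = 0
  Node 4: (V_4 - V_3)/51 + (V_4 - 0)/68000 + (V_4 - V_1)/75000 = 0
Collecting terms (coefficients in siemens):
  0.01225·V_1 - 0.00004167·V_2 - 0.00001333·V_4 = 0.1829
  0.000203·V_2 - 0.00004167·V_1 = 0
  0.01971·V_3 - 0.01961·V_4 = 0.0015
  0.01964·V_4 - 0.00001333·V_1 - 0.01961·V_3 = 0
Solving these 4 simultaneous equations (Gaussian elimination) gives:
  V_1 = 14.96 V, V_2 = 3.071 V, V_3 = 13.27 V, V_4 = 13.27 V
I_R4 = (V_4 - V_5)/R4 = (13.27 - 0)/68000 = 0.0001951 A
|I_R4| = 0.0001951 A

Final answer: |I_R4| = 0.0001951 A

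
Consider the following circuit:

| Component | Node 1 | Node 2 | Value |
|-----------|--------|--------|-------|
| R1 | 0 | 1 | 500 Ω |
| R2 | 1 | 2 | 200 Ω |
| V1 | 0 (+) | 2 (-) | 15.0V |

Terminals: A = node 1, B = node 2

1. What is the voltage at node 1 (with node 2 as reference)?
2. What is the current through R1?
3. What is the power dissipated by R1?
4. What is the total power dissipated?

Nodal analysis, taking node 2 as the 0 V reference.
Source V1 fixes V_0 = 15 V.
KCL at each unknown node (sum of currents leaving = 0; resistances in Ω):
  Node 1: (V_1 - 15)/500 + (V_1 - 0)/200 = 0
Collecting terms: 0.007 × V_1 = 0.03  =>  V_1 = 4.286 V
Part 1:
  Read off the nodal solution: V_1 = 4.286 V
Part 2:
  I_R1 = (V_0 - V_1)/R1 = (15 - 4.286)/500 = 0.02143 A
  Magnitude: I_R1 = 0.02143 A
Part 3:
  I_R1 = (V_0 - V_1)/R1 = (15 - 4.286)/500 = 0.02143 A
  P_R1 = I_R1² × R1 = (0.02143)² × 500 = 0.2296 W
Part 4:
  Power in each resistor, P = (ΔV)²/R:
    P_R1 = (15 - 4.286)²/500 = 0.2296 W
    P_R2 = (4.286 - 0)²/200 = 0.09184 W
  P_total = P_R1 + P_R2 = 0.3214 W

Final answers:
1. V_1 = 4.286 V
2. I_R1 = 0.02143 A
3. P_R1 = 0.2296 W
4. P_total = 0.3214 W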